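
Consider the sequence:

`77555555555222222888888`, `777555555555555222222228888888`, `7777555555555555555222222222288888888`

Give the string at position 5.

777777555555555555555555555222222222222228888888888

Term n consists of n-1 7's, followed by 3n 5's, followed by 2n 2's, followed by n+3 8's, where the shown terms are n = 3, 4, 5.
For term 5, n = 7, so the run lengths are 6, 21, 14, 10.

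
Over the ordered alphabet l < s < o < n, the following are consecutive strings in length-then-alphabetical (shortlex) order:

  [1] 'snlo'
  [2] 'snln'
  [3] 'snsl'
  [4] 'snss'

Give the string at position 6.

Advancing 2 positions from snss through snss → snso reaches term 6.

snsn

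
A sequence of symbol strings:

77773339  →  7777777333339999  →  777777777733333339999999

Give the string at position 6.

777777777777777777733333333333339999999999999999

Term n consists of 3n+1 7's, followed by 2n+1 3's, followed by 3n-2 9's (n = 1, 2, …).
At n = 6 the blocks have lengths 19, 13, 16.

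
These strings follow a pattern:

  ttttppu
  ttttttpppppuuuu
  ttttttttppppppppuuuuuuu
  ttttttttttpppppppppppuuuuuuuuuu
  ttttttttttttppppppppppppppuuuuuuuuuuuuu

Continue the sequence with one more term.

ttttttttttttttpppppppppppppppppuuuuuuuuuuuuuuuu

Term n consists of 2n+2 t's, followed by 3n-1 p's, followed by 3n-2 u's (n = 1, 2, …).
For the next term, n = 6, so the run lengths are 14, 17, 16.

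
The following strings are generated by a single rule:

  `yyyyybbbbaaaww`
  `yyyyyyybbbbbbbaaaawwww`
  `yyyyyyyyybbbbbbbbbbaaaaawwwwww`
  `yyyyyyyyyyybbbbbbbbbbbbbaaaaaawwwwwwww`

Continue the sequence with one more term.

yyyyyyyyyyyyybbbbbbbbbbbbbbbbaaaaaaawwwwwwwwww

Reading off run lengths: y runs 5, 7, 9, 11; b runs 4, 7, 10, 13; a runs 3, 4, 5, 6; w runs 2, 4, 6, 8 — each is linear in n (n = 1, 2, …).
At n = 5 the blocks have lengths 13, 16, 7, 10.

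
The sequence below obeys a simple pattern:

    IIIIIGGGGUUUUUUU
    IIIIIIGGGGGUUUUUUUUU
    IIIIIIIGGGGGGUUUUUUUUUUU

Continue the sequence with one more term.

IIIIIIIIGGGGGGGUUUUUUUUUUUUU

Each string has the form I^{n+2} G^{n+1} U^{2n+1}, where the shown terms are n = 3, 4, 5.
For the next term, n = 6, so the run lengths are 8, 7, 13.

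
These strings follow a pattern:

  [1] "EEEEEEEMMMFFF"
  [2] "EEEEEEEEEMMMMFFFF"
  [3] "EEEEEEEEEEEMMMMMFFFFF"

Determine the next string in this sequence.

Term n consists of 2n+1 E's, followed by n M's, followed by n F's, where the shown terms are n = 3, 4, 5.
At n = 6 the blocks have lengths 13, 6, 6.

EEEEEEEEEEEEEMMMMMMFFFFFF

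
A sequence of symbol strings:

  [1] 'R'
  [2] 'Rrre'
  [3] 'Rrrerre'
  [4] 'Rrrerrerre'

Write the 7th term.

Rrrerrerrerrerrerre

Each term is the previous one with rre appended.
From Rrrerrerre, 3 further steps: Rrrerrerre → Rrrerrerrerre → Rrrerrerrerrerre → (answer).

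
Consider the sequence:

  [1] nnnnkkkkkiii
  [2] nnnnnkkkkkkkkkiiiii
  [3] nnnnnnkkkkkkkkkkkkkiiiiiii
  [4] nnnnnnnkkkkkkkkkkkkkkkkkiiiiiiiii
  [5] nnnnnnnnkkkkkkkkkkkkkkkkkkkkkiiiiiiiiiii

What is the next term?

The n-th term is n+3 n's then 4n+1 k's then 2n+1 i's (n = 1, 2, …).
At n = 6 the blocks have lengths 9, 25, 13.

nnnnnnnnnkkkkkkkkkkkkkkkkkkkkkkkkkiiiiiiiiiiiii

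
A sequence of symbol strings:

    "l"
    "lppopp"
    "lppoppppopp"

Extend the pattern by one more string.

lppoppppoppppopp

Each term is the previous one with ppopp appended.
One more step from lppoppppopp gives the answer.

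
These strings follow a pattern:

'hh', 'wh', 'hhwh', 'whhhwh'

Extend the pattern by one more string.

Each term (from the third on) is the two preceding terms concatenated in order: term 3 = hh·wh = hhwh.
Continuing: hhwh · whhhwh gives term 5.

hhwhwhhhwh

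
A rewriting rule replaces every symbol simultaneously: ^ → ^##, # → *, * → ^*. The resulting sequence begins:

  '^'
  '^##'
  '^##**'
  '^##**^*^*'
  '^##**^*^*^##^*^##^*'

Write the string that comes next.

Rewriting the 19 symbols of ^##**^*^*^##^*^##^* one by one yields ^## * * ^* ^* ^## ^* ^## ^* ^## * * ^## ^* ^## * * ^## ^*; concatenated:

^##**^*^*^##^*^##^*^##**^##^*^##**^##^*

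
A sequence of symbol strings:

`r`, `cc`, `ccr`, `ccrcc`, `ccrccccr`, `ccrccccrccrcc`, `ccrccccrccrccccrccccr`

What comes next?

From term 3 onward, concatenate the last term with the second-to-last: cc·r = ccr, ccr·cc = ccrcc, …
So term 8 is ccrccccrccrccccrccccr·ccrccccrccrcc.

ccrccccrccrccccrccccrccrccccrccrcc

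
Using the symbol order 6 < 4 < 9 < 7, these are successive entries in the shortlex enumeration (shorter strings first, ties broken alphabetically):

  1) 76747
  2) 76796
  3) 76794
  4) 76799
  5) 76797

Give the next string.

Find the rightmost character of 76797 below 7, bump it to the next letter, and reset everything to its right to 6.

76776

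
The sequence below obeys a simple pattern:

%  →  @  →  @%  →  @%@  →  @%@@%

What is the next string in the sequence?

@%@@%@%@

Each term (from the third on) is the previous term followed by the one before it: term 3 = @·% = @%.
The next term joins @%@@% and @%@.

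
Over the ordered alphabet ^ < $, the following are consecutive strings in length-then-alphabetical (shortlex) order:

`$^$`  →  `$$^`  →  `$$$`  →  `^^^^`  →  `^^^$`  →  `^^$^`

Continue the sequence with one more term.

^^$$

Find the rightmost character of ^^$^ below $, bump it to the next letter, and reset everything to its right to ^.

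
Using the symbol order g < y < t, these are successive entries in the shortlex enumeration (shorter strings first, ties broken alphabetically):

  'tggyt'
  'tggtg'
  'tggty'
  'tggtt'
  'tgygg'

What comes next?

tgygy

Find the rightmost character of tgygg below t, bump it to the next letter, and reset everything to its right to g.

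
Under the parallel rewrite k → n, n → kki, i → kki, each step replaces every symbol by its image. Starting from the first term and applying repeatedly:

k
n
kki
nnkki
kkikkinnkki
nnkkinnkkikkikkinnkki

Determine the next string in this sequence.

kkikkinnkkikkikkinnkkinnkkinnkkikkikkinnkki

Replace each of the 21 characters of nnkkinnkkikkikkinnkki in place — kki kki n n kki kki kki n n kki n n kki n n kki kki kki n n kki — and concatenate.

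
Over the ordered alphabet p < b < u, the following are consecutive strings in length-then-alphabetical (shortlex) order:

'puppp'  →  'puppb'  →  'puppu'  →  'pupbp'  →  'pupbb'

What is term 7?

Continuing the enumeration 2 steps past pupbb: pupbb → pupbu → (answer).

pupup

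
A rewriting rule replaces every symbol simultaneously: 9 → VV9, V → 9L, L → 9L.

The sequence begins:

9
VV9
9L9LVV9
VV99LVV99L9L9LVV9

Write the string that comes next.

9L9LVV9VV99L9L9LVV9VV99LVV99LVV99L9L9LVV9

Replace each of the 17 characters of VV99LVV99L9L9LVV9 in place — 9L 9L VV9 VV9 9L 9L 9L VV9 VV9 9L VV9 9L VV9 9L 9L 9L VV9 — and concatenate.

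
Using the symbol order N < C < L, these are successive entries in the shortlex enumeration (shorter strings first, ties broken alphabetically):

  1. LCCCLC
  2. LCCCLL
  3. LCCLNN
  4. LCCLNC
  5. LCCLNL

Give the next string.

Treat LCCLNL as a base-3 numeral over the given alphabet and add one, carrying through any trailing L's.

LCCLCN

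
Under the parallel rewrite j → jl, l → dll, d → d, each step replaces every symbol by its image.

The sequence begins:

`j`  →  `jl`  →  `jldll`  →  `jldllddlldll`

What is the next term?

jldllddlldlldddlldllddlldll

Apply φ to jldllddlldll symbol by symbol: j→jl, l→dll, d→d, l→dll, l→dll, d→d, d→d, l→dll, l→dll, d→d, l→dll, l→dll; joined: jl dll d dll dll d d dll dll d dll dll.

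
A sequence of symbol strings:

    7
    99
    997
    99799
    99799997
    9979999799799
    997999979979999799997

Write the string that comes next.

From term 3 onward, concatenate the last term with the second-to-last: 99·7 = 997, 997·99 = 99799, …
The next term joins 997999979979999799997 and 9979999799799.

9979999799799997999979979999799799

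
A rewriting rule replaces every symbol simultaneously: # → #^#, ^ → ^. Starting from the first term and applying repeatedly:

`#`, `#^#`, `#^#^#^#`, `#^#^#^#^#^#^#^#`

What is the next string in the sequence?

Replace each of the 15 characters of #^#^#^#^#^#^#^# in place — #^# ^ #^# ^ #^# ^ #^# ^ #^# ^ #^# ^ #^# ^ #^# — and concatenate.

#^#^#^#^#^#^#^#^#^#^#^#^#^#^#^#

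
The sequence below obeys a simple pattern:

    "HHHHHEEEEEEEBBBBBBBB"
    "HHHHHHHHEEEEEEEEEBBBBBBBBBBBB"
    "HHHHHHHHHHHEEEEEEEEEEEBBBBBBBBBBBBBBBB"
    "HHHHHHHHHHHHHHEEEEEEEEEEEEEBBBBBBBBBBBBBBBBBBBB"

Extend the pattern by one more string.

HHHHHHHHHHHHHHHHHEEEEEEEEEEEEEEEBBBBBBBBBBBBBBBBBBBBBBBB

Reading off run lengths: H runs 5, 8, 11, 14; E runs 7, 9, 11, 13; B runs 8, 12, 16, 20 — each is linear in n, where the shown terms are n = 2, 3, 4, 5.
At n = 6 the blocks have lengths 17, 15, 24.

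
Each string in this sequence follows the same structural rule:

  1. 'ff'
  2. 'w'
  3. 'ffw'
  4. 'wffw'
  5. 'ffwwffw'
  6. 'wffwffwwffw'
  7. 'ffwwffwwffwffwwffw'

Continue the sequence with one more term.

wffwffwwffwffwwffwwffwffwwffw

Each term (from the third on) is the two preceding terms concatenated in order: term 3 = ff·w = ffw.
Continuing: wffwffwwffw · ffwwffwwffwffwwffw gives term 8.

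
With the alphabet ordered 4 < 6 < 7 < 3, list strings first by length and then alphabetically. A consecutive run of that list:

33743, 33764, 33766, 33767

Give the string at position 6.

33774

Continuing the enumeration 2 steps past 33767: 33767 → 33763 → (answer).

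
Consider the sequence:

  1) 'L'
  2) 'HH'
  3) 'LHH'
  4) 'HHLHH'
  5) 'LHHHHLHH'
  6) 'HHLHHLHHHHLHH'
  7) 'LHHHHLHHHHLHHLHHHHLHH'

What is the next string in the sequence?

From term 3 onward, concatenate the second-to-last term with the last: L·HH = LHH, HH·LHH = HHLHH, …
The next term joins HHLHHLHHHHLHH and LHHHHLHHHHLHHLHHHHLHH.

HHLHHLHHHHLHHLHHHHLHHHHLHHLHHHHLHH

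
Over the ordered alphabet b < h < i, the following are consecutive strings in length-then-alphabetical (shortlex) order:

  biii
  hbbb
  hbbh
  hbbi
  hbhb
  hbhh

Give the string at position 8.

hbib

Advancing 2 positions from hbhh through hbhh → hbhi reaches term 8.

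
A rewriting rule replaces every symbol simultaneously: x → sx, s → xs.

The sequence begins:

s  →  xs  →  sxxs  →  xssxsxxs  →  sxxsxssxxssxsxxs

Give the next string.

Rewriting the 16 symbols of sxxsxssxxssxsxxs one by one yields xs sx sx xs sx xs xs sx sx xs xs sx xs sx sx xs; concatenated:

xssxsxxssxxsxssxsxxsxssxxssxsxxs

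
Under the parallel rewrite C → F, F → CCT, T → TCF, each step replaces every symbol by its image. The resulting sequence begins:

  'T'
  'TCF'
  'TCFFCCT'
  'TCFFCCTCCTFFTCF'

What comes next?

Rewriting the 15 symbols of TCFFCCTCCTFFTCF one by one yields TCF F CCT CCT F F TCF F F TCF CCT CCT TCF F CCT; concatenated:

TCFFCCTCCTFFTCFFFTCFCCTCCTTCFFCCT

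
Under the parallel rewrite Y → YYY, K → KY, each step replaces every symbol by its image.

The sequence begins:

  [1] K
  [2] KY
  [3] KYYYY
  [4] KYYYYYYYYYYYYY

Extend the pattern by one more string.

KYYYYYYYYYYYYYYYYYYYYYYYYYYYYYYYYYYYYYYYY

Replace each of the 14 characters of KYYYYYYYYYYYYY in place — KY YYY YYY YYY YYY YYY YYY YYY YYY YYY YYY YYY YYY YYY — and concatenate.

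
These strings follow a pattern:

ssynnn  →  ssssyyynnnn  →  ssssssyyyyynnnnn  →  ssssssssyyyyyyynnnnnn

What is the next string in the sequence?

The n-th term is 2n s's then 2n-1 y's then n+2 n's (n = 1, 2, …).
For the next term, n = 5, so the run lengths are 10, 9, 7.

ssssssssssyyyyyyyyynnnnnnn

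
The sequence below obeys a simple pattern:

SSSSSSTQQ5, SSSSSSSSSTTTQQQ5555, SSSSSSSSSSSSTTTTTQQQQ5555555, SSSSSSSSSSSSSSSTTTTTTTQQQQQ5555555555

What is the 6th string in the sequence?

Each string has the form S^{3n+3} T^{2n-1} Q^{n+1} 5^{3n-2} (n = 1, 2, …).
For term 6, n = 6, so the run lengths are 21, 11, 7, 16.

SSSSSSSSSSSSSSSSSSSSSTTTTTTTTTTTQQQQQQQ5555555555555555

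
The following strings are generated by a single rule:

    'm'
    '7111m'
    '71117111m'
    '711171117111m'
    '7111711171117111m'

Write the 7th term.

Every step adds 7111 at the front: s(k+1) = 7111·s(k).
From 7111711171117111m, 2 further steps: 7111711171117111m → 71117111711171117111m → (answer).

711171117111711171117111m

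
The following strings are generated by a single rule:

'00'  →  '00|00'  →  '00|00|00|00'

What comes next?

00|00|00|00|00|00|00|00

Every step duplicates the string with '|' between the halves.
One more doubling of 00|00|00|00 gives the answer.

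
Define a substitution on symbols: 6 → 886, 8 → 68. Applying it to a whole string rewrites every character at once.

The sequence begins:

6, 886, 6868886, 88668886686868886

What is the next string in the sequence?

Rewriting the 17 symbols of 88668886686868886 one by one yields 68 68 886 886 68 68 68 886 886 68 886 68 886 68 68 68 886; concatenated:

68688868866868688868866888668886686868886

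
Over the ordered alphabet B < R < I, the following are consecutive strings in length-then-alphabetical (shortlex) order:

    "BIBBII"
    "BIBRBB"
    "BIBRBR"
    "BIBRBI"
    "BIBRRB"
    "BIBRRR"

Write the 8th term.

Stepping forward 2 times from BIBRRR: BIBRRR → BIBRRI, then the target.

BIBRIB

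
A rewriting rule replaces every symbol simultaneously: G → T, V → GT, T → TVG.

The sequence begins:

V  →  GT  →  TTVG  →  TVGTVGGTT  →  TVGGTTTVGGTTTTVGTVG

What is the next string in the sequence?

TVGGTTTTVGTVGTVGGTTTTVGTVGTVGTVGGTTTVGGTT

Applying the rule to each of the 19 symbols of TVGGTTTVGGTTTTVGTVG gives the pieces TVG GT T T TVG TVG TVG GT T T TVG TVG TVG TVG GT T TVG GT T, which concatenate to the answer.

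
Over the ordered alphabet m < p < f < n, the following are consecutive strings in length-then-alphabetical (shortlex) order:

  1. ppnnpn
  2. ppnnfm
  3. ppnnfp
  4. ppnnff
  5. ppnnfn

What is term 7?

Stepping forward 2 times from ppnnfn: ppnnfn → ppnnnm, then the target.

ppnnnp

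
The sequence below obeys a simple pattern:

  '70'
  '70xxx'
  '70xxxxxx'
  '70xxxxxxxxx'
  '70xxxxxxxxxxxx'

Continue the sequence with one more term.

70xxxxxxxxxxxxxxx

The strings grow by a fixed suffix xxx each time.
One more step from 70xxxxxxxxxxxx gives the answer.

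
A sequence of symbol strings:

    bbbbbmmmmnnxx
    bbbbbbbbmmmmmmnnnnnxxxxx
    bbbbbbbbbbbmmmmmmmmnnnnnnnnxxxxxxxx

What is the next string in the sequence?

Reading off run lengths: b runs 5, 8, 11; m runs 4, 6, 8; n runs 2, 5, 8; x runs 2, 5, 8 — each is linear in n (n = 1, 2, …).
For the next term, n = 4, so the run lengths are 14, 10, 11, 11.

bbbbbbbbbbbbbbmmmmmmmmmmnnnnnnnnnnnxxxxxxxxxxx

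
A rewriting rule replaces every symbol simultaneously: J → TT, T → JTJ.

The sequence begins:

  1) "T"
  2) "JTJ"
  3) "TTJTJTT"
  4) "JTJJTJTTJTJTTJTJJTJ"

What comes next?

Applying the rule to each of the 19 symbols of JTJJTJTTJTJTTJTJJTJ gives the pieces TT JTJ TT TT JTJ TT JTJ JTJ TT JTJ TT JTJ JTJ TT JTJ TT TT JTJ TT, which concatenate to the answer.

TTJTJTTTTJTJTTJTJJTJTTJTJTTJTJJTJTTJTJTTTTJTJTT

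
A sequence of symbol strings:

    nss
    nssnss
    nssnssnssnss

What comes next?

s(k+1) = s(k)·s(k) — each term doubles the last.
Doubling nssnssnssnss:

nssnssnssnssnssnssnssnss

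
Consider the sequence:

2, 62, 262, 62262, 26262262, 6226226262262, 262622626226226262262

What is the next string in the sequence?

6226226262262262622626226226262262

Each term (from the third on) is the two preceding terms concatenated in order: term 3 = 2·62 = 262.
Continuing: 6226226262262 · 262622626226226262262 gives term 8.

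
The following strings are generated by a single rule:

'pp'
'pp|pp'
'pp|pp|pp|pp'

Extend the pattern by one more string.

Every step duplicates the string with '|' between the halves.
One more doubling of pp|pp|pp|pp gives the answer.

pp|pp|pp|pp|pp|pp|pp|pp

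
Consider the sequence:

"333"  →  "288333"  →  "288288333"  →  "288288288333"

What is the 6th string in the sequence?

288288288288288333

The strings grow by a fixed prefix 288 each time.
From 288288288333, 2 further steps: 288288288333 → 288288288288333 → (answer).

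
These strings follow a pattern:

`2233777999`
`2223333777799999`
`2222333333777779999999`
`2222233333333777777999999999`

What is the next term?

Reading off run lengths: 2 runs 2, 3, 4, 5; 3 runs 2, 4, 6, 8; 7 runs 3, 4, 5, 6; 9 runs 3, 5, 7, 9 — each is linear in n (n = 1, 2, …).
For the next term, n = 5, so the run lengths are 6, 10, 7, 11.

2222223333333333777777799999999999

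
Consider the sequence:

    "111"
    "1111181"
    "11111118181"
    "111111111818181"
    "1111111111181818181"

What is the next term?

Every step adds 11 to the front and 81 to the end of the previous string.
So the next term is 11·1111111111181818181·81.

11111111111118181818181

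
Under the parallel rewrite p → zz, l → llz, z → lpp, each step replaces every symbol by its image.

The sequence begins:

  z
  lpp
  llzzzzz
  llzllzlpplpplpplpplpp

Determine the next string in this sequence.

llzllzlppllzllzlppllzzzzzllzzzzzllzzzzzllzzzzzllzzzzz

φ(llzllzlpplpplpplpplpp) expands symbol-by-symbol to llz llz lpp llz llz lpp llz zz zz llz zz zz llz zz zz llz zz zz llz zz zz; joining the 21 pieces gives the next term.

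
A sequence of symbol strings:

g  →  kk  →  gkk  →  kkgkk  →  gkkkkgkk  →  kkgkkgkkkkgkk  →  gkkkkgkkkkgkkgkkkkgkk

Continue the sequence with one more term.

kkgkkgkkkkgkkgkkkkgkkkkgkkgkkkkgkk

Each term (from the third on) is the two preceding terms concatenated in order: term 3 = g·kk = gkk.
The next term joins kkgkkgkkkkgkk and gkkkkgkkkkgkkgkkkkgkk.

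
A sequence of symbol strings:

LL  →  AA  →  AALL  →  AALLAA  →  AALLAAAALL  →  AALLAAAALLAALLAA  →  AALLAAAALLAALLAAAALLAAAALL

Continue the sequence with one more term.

AALLAAAALLAALLAAAALLAAAALLAALLAAAALLAALLAA

Each term (from the third on) is the previous term followed by the one before it: term 3 = AA·LL = AALL.
So term 8 is AALLAAAALLAALLAAAALLAAAALL·AALLAAAALLAALLAA.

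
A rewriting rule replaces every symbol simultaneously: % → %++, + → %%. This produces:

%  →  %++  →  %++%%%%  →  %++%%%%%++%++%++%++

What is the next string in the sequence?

Replace each of the 19 characters of %++%%%%%++%++%++%++ in place — %++ %% %% %++ %++ %++ %++ %++ %% %% %++ %% %% %++ %% %% %++ %% %% — and concatenate.

%++%%%%%++%++%++%++%++%%%%%++%%%%%++%%%%%++%%%%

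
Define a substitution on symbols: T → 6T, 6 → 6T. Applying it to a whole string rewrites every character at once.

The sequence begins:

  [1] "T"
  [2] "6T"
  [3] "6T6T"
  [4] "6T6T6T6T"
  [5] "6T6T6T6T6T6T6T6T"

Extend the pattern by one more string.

6T6T6T6T6T6T6T6T6T6T6T6T6T6T6T6T

Applying the rule to each of the 16 symbols of 6T6T6T6T6T6T6T6T gives the pieces 6T 6T 6T 6T 6T 6T 6T 6T 6T 6T 6T 6T 6T 6T 6T 6T, which concatenate to the answer.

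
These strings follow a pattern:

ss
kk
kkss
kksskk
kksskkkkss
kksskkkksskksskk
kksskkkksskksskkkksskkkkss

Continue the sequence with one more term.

kksskkkksskksskkkksskkkksskksskkkksskksskk

Each term (from the third on) is the previous term followed by the one before it: term 3 = kk·ss = kkss.
Continuing: kksskkkksskksskkkksskkkkss · kksskkkksskksskk gives term 8.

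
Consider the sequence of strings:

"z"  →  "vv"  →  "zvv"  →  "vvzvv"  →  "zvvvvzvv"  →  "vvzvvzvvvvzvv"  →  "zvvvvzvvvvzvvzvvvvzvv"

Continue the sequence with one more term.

From term 3 onward, concatenate the second-to-last term with the last: z·vv = zvv, vv·zvv = vvzvv, …
Continuing: vvzvvzvvvvzvv · zvvvvzvvvvzvvzvvvvzvv gives term 8.

vvzvvzvvvvzvvzvvvvzvvvvzvvzvvvvzvv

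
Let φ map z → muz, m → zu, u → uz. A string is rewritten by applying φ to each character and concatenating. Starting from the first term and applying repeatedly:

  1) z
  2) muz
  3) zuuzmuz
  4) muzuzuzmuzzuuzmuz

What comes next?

φ(muzuzuzmuzzuuzmuz) expands symbol-by-symbol to zu uz muz uz muz uz muz zu uz muz muz uz uz muz zu uz muz; joining the 17 pieces gives the next term.

zuuzmuzuzmuzuzmuzzuuzmuzmuzuzuzmuzzuuzmuz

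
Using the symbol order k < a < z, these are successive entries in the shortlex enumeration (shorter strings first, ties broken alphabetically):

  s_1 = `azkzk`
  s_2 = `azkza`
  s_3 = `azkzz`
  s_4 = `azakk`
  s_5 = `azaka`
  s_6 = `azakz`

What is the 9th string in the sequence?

azaaz

Stepping forward 3 times from azakz: azakz → azaak → azaaa, then the target.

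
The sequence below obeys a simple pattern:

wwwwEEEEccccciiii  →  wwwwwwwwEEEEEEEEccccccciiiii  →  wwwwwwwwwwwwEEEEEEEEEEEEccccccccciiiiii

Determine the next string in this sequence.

The n-th term is 4n w's then 4n E's then 2n+3 c's then n+3 i's (n = 1, 2, …).
At n = 4 the blocks have lengths 16, 16, 11, 7.

wwwwwwwwwwwwwwwwEEEEEEEEEEEEEEEEccccccccccciiiiiii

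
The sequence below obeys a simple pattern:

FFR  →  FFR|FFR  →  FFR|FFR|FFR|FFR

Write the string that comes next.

FFR|FFR|FFR|FFR|FFR|FFR|FFR|FFR

Every step duplicates the string with '|' between the halves.
One more doubling of FFR|FFR|FFR|FFR gives the answer.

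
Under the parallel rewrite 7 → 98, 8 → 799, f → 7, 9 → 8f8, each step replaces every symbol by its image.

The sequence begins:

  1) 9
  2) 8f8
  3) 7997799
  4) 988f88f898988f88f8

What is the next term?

8f8799799779979977998f87998f879979977997997799

φ(988f88f898988f88f8) expands symbol-by-symbol to 8f8 799 799 7 799 799 7 799 8f8 799 8f8 799 799 7 799 799 7 799; joining the 18 pieces gives the next term.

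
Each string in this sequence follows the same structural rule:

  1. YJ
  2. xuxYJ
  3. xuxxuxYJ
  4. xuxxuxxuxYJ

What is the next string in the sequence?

Every step adds xux at the front: s(k+1) = xux·s(k).
Applying this once more to xuxxuxxuxYJ:

xuxxuxxuxxuxYJ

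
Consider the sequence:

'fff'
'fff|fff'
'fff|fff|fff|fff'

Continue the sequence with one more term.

s(k+1) = s(k)·|·s(k) — each term doubles the last with '|' between the halves.
So the next term is two copies of fff|fff|fff|fff with '|' between the halves.

fff|fff|fff|fff|fff|fff|fff|fff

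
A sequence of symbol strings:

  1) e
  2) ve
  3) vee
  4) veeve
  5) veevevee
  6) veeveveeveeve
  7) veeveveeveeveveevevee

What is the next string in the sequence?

veeveveeveeveveeveveeveeveveeveeve

From term 3 onward, concatenate the last term with the second-to-last: ve·e = vee, vee·ve = veeve, …
So term 8 is veeveveeveeveveevevee·veeveveeveeve.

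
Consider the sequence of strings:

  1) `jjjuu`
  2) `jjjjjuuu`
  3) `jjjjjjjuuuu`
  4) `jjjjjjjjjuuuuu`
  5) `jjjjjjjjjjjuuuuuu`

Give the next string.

jjjjjjjjjjjjjuuuuuuu

Reading off run lengths: j runs 3, 5, 7, 9, 11; u runs 2, 3, 4, 5, 6 — each is linear in n (n = 1, 2, …).
Setting n = 6 gives 13, 7 characters in each block.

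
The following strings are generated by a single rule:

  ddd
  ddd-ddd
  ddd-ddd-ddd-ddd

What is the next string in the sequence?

ddd-ddd-ddd-ddd-ddd-ddd-ddd-ddd

Every step duplicates the string with '-' between the halves.
So the next term is two copies of ddd-ddd-ddd-ddd with '-' between the halves.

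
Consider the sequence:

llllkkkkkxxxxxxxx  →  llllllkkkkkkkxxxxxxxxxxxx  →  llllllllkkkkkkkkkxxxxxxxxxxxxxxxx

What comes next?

Each string has the form l^{2n} k^{2n+1} x^{4n}, where the shown terms are n = 2, 3, 4.
Setting n = 5 gives 10, 11, 20 characters in each block.

llllllllllkkkkkkkkkkkxxxxxxxxxxxxxxxxxxxx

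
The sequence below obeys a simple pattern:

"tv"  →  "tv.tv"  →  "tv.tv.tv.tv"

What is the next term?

Every step duplicates the string with '.' between the halves.
So the next term is two copies of tv.tv.tv.tv with '.' between the halves.

tv.tv.tv.tv.tv.tv.tv.tv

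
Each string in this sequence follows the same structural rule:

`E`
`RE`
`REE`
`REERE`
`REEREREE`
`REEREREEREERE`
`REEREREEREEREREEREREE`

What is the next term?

From term 3 onward, concatenate the last term with the second-to-last: RE·E = REE, REE·RE = REERE, …
So term 8 is REEREREEREEREREEREREE·REEREREEREERE.

REEREREEREEREREEREREEREEREREEREERE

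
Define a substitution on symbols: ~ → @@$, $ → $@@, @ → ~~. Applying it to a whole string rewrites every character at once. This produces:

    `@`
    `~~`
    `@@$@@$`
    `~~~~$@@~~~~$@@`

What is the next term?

Rewriting the 14 symbols of ~~~~$@@~~~~$@@ one by one yields @@$ @@$ @@$ @@$ $@@ ~~ ~~ @@$ @@$ @@$ @@$ $@@ ~~ ~~; concatenated:

@@$@@$@@$@@$$@@~~~~@@$@@$@@$@@$$@@~~~~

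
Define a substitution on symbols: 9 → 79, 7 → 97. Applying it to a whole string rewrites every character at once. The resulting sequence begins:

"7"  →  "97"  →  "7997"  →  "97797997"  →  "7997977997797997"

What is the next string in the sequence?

97797997799797797997977997797997

φ(7997977997797997) expands symbol-by-symbol to 97 79 79 97 79 97 97 79 79 97 97 79 97 79 79 97; joining the 16 pieces gives the next term.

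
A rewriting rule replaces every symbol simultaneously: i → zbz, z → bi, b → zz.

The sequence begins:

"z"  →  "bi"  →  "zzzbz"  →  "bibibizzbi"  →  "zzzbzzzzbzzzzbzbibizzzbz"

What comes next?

bibibizzbibibibizzbibibibizzbizzzbzzzzbzbibibizzbi

φ(zzzbzzzzbzzzzbzbibizzzbz) expands symbol-by-symbol to bi bi bi zz bi bi bi bi zz bi bi bi bi zz bi zz zbz zz zbz bi bi bi zz bi; joining the 24 pieces gives the next term.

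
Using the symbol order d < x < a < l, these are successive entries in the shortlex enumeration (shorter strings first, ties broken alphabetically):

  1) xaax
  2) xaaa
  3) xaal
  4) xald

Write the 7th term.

xall

Stepping forward 3 times from xald: xald → xalx → xala, then the target.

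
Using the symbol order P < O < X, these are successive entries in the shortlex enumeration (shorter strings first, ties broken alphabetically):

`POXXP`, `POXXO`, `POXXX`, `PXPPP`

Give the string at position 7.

PXPOP

Advancing 3 positions from PXPPP through PXPPP → PXPPO → PXPPX reaches term 7.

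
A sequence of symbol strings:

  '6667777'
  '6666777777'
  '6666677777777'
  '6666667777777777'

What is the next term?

Reading off run lengths: 6 runs 3, 4, 5, 6; 7 runs 4, 6, 8, 10 — each is linear in n, where the shown terms are n = 2, 3, 4, 5.
For the next term, n = 6, so the run lengths are 7, 12.

6666666777777777777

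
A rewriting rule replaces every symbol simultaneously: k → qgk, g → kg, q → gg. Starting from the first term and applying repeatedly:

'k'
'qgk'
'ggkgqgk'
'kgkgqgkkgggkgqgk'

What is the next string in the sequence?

qgkkgqgkkgggkgqgkqgkkgkgkgqgkkgggkgqgk

Replace each of the 16 characters of kgkgqgkkgggkgqgk in place — qgk kg qgk kg gg kg qgk qgk kg kg kg qgk kg gg kg qgk — and concatenate.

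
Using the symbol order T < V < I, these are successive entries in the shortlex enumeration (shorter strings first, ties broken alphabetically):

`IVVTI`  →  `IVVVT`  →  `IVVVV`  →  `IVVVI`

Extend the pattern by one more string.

The successor of IVVVI increments the rightmost position that isn't already I and resets every position after it to T.

IVVIT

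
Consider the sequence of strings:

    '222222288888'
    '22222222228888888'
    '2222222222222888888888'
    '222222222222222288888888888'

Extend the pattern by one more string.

Reading off run lengths: 2 runs 7, 10, 13, 16; 8 runs 5, 7, 9, 11 — each is linear in n, where the shown terms are n = 2, 3, 4, 5.
At n = 6 the blocks have lengths 19, 13.

22222222222222222228888888888888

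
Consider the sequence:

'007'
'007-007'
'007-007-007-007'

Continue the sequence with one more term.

Every step duplicates the string with '-' between the halves.
Doubling 007-007-007-007 with '-' between the halves:

007-007-007-007-007-007-007-007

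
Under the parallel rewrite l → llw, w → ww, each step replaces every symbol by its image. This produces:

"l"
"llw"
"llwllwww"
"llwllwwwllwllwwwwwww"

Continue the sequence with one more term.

Replace each of the 20 characters of llwllwwwllwllwwwwwww in place — llw llw ww llw llw ww ww ww llw llw ww llw llw ww ww ww ww ww ww ww — and concatenate.

llwllwwwllwllwwwwwwwllwllwwwllwllwwwwwwwwwwwwwww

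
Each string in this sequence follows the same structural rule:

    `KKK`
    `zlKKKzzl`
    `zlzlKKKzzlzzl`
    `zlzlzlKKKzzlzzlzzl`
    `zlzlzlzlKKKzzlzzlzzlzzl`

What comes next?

s(k+1) = zl·s(k)·zzl, so each term gains zl as a prefix and zzl as a suffix.
Applying this once more to zlzlzlzlKKKzzlzzlzzlzzl:

zlzlzlzlzlKKKzzlzzlzzlzzlzzl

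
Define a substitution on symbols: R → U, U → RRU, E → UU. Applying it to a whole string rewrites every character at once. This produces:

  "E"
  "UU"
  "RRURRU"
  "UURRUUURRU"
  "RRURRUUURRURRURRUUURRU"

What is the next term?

UURRUUURRURRURRUUURRUUURRUUURRURRURRUUURRU

Applying the rule to each of the 22 symbols of RRURRUUURRURRURRUUURRU gives the pieces U U RRU U U RRU RRU RRU U U RRU U U RRU U U RRU RRU RRU U U RRU, which concatenate to the answer.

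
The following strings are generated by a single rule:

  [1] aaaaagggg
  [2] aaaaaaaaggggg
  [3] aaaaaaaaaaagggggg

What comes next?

The n-th term is 3n-1 a's then n+2 g's, where the shown terms are n = 2, 3, 4.
Setting n = 5 gives 14, 7 characters in each block.

aaaaaaaaaaaaaaggggggg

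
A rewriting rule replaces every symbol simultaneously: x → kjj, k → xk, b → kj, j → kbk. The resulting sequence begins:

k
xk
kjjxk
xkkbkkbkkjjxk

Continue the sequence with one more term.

kjjxkxkkjxkxkkjxkxkkbkkbkkjjxk

Replace each of the 13 characters of xkkbkkbkkjjxk in place — kjj xk xk kj xk xk kj xk xk kbk kbk kjj xk — and concatenate.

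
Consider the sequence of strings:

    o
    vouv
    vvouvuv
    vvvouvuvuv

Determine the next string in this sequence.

Every step adds v to the front and uv to the end of the previous string.
One more step from vvvouvuvuv gives the answer.

vvvvouvuvuvuv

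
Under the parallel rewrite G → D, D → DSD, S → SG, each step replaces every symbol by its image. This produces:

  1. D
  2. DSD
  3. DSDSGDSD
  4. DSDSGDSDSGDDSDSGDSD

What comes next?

φ(DSDSGDSDSGDDSDSGDSD) expands symbol-by-symbol to DSD SG DSD SG D DSD SG DSD SG D DSD DSD SG DSD SG D DSD SG DSD; joining the 19 pieces gives the next term.

DSDSGDSDSGDDSDSGDSDSGDDSDDSDSGDSDSGDDSDSGDSD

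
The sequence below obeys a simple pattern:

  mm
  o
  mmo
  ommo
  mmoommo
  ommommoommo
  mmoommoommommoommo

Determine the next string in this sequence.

Each term (from the third on) is the two preceding terms concatenated in order: term 3 = mm·o = mmo.
The next term joins ommommoommo and mmoommoommommoommo.

ommommoommommoommoommommoommo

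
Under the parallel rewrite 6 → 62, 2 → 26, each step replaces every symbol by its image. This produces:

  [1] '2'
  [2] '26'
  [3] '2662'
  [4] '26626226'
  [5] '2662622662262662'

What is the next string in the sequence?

Applying the rule to each of the 16 symbols of 2662622662262662 gives the pieces 26 62 62 26 62 26 26 62 62 26 26 62 26 62 62 26, which concatenate to the answer.

26626226622626626226266226626226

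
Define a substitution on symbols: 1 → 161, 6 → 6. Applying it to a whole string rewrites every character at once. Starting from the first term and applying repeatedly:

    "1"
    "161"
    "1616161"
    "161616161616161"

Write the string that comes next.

1616161616161616161616161616161

Replace each of the 15 characters of 161616161616161 in place — 161 6 161 6 161 6 161 6 161 6 161 6 161 6 161 — and concatenate.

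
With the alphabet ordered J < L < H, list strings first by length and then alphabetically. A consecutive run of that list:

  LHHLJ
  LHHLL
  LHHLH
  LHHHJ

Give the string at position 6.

Stepping forward 2 times from LHHHJ: LHHHJ → LHHHL, then the target.

LHHHH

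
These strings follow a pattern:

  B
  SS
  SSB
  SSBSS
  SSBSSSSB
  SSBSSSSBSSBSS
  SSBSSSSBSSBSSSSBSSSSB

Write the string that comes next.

This is a Fibonacci-style word recurrence s(k) = s(k−1)·s(k−2): e.g. SS·B = SSB.
Continuing: SSBSSSSBSSBSSSSBSSSSB · SSBSSSSBSSBSS gives term 8.

SSBSSSSBSSBSSSSBSSSSBSSBSSSSBSSBSS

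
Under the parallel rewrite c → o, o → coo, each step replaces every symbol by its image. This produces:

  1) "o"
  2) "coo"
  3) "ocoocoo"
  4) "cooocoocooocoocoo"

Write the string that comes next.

Replace each of the 17 characters of cooocoocooocoocoo in place — o coo coo coo o coo coo o coo coo coo o coo coo o coo coo — and concatenate.

ocoocoocooocoocooocoocoocooocoocooocoocoo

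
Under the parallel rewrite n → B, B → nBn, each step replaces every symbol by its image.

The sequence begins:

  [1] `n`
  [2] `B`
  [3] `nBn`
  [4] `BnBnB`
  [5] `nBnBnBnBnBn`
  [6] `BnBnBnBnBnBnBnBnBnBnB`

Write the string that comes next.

nBnBnBnBnBnBnBnBnBnBnBnBnBnBnBnBnBnBnBnBnBn

φ(BnBnBnBnBnBnBnBnBnBnB) expands symbol-by-symbol to nBn B nBn B nBn B nBn B nBn B nBn B nBn B nBn B nBn B nBn B nBn; joining the 21 pieces gives the next term.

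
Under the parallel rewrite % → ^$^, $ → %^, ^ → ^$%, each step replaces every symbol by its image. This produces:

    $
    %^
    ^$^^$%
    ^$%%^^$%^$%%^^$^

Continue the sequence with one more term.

φ(^$%%^^$%^$%%^^$^) expands symbol-by-symbol to ^$% %^ ^$^ ^$^ ^$% ^$% %^ ^$^ ^$% %^ ^$^ ^$^ ^$% ^$% %^ ^$%; joining the 16 pieces gives the next term.

^$%%^^$^^$^^$%^$%%^^$^^$%%^^$^^$^^$%^$%%^^$%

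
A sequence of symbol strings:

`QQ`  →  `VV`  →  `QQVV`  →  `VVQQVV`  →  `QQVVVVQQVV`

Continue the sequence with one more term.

VVQQVVQQVVVVQQVV

From term 3 onward, concatenate the second-to-last term with the last: QQ·VV = QQVV, VV·QQVV = VVQQVV, …
The next term joins VVQQVV and QQVVVVQQVV.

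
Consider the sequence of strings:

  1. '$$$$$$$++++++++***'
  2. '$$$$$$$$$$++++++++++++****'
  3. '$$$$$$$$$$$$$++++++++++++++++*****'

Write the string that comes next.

The n-th term is 3n+1 $'s then 4n +'s then n+1 *'s, where the shown terms are n = 2, 3, 4.
Setting n = 5 gives 16, 20, 6 characters in each block.

$$$$$$$$$$$$$$$$++++++++++++++++++++******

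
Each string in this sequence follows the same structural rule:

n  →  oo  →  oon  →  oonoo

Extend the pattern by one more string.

From term 3 onward, concatenate the last term with the second-to-last: oo·n = oon, oon·oo = oonoo, …
So term 5 is oonoo·oon.

oonoooon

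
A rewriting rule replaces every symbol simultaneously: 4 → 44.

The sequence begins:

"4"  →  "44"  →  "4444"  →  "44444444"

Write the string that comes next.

Rewriting each symbol of 44444444: 4→44, 4→44, 4→44, 4→44, 4→44, 4→44, 4→44, 4→44, which concatenates to 44 44 44 44 44 44 44 44.

4444444444444444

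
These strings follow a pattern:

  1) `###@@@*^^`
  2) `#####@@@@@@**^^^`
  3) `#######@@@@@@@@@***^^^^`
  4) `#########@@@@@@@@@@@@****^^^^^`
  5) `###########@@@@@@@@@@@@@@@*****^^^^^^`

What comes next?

#############@@@@@@@@@@@@@@@@@@******^^^^^^^

Each string has the form #^{2n+1} @^{3n} *^{n} ^^{n+1} (n = 1, 2, …).
At n = 6 the blocks have lengths 13, 18, 6, 7.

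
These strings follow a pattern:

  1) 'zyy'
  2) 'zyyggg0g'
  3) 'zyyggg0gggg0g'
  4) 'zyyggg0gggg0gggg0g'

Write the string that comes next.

Each term is the previous one with ggg0g appended.
So the next term is zyyggg0gggg0gggg0g·ggg0g.

zyyggg0gggg0gggg0gggg0g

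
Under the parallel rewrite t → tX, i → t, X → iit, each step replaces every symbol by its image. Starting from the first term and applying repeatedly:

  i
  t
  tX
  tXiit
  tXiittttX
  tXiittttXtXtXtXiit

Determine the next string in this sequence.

Rewriting the 18 symbols of tXiittttXtXtXtXiit one by one yields tX iit t t tX tX tX tX iit tX iit tX iit tX iit t t tX; concatenated:

tXiittttXtXtXtXiittXiittXiittXiittttX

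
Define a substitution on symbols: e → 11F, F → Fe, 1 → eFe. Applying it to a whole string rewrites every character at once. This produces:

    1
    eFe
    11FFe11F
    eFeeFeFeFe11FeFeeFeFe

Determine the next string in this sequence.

φ(eFeeFeFeFe11FeFeeFeFe) expands symbol-by-symbol to 11F Fe 11F 11F Fe 11F Fe 11F Fe 11F eFe eFe Fe 11F Fe 11F 11F Fe 11F Fe 11F; joining the 21 pieces gives the next term.

11FFe11F11FFe11FFe11FFe11FeFeeFeFe11FFe11F11FFe11FFe11F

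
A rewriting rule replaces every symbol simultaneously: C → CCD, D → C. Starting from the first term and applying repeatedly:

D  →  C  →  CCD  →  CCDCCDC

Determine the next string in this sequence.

CCDCCDCCCDCCDCCCD

Rewriting each symbol of CCDCCDC: C→CCD, C→CCD, D→C, C→CCD, C→CCD, D→C, C→CCD, which concatenates to CCD CCD C CCD CCD C CCD.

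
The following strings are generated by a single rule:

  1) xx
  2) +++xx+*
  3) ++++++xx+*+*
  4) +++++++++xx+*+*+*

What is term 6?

+++++++++++++++xx+*+*+*+*+*

s(k+1) = +++·s(k)·+*, so each term gains +++ as a prefix and +* as a suffix.
From +++++++++xx+*+*+*, 2 further steps: +++++++++xx+*+*+* → ++++++++++++xx+*+*+*+* → (answer).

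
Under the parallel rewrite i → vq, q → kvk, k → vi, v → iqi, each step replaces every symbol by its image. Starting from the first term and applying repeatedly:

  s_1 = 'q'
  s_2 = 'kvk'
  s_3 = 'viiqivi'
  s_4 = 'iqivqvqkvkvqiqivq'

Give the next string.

φ(iqivqvqkvkvqiqivq) expands symbol-by-symbol to vq kvk vq iqi kvk iqi kvk vi iqi vi iqi kvk vq kvk vq iqi kvk; joining the 17 pieces gives the next term.

vqkvkvqiqikvkiqikvkviiqiviiqikvkvqkvkvqiqikvk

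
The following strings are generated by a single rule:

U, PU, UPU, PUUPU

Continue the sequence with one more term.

Each term (from the third on) is the two preceding terms concatenated in order: term 3 = U·PU = UPU.
Continuing: UPU · PUUPU gives term 5.

UPUPUUPU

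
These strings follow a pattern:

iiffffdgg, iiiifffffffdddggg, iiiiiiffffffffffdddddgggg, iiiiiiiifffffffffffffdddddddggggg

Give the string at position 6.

Term n consists of 2n i's, followed by 3n+1 f's, followed by 2n-1 d's, followed by n+1 g's (n = 1, 2, …).
At n = 6 the blocks have lengths 12, 19, 11, 7.

iiiiiiiiiiiifffffffffffffffffffdddddddddddggggggg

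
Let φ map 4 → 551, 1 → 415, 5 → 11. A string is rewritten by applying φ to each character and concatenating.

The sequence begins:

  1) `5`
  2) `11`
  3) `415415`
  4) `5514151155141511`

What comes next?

111141555141511415415111141555141511415415

Replace each of the 16 characters of 5514151155141511 in place — 11 11 415 551 415 11 415 415 11 11 415 551 415 11 415 415 — and concatenate.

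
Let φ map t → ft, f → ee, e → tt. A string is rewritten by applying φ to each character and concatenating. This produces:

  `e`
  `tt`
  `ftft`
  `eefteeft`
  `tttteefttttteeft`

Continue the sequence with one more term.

ftftftfttttteeftftftftfttttteeft

Applying the rule to each of the 16 symbols of tttteefttttteeft gives the pieces ft ft ft ft tt tt ee ft ft ft ft ft tt tt ee ft, which concatenate to the answer.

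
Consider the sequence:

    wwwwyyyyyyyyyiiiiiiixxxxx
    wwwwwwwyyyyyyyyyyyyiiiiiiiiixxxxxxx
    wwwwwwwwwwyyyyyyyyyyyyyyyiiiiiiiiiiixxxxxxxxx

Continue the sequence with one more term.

The n-th term is 3n-2 w's then 3n+3 y's then 2n+3 i's then 2n+1 x's, where the shown terms are n = 2, 3, 4.
Setting n = 5 gives 13, 18, 13, 11 characters in each block.

wwwwwwwwwwwwwyyyyyyyyyyyyyyyyyyiiiiiiiiiiiiixxxxxxxxxxx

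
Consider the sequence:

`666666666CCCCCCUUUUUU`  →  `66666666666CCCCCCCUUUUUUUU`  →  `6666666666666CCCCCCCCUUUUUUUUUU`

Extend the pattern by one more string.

666666666666666CCCCCCCCCUUUUUUUUUUUU

Each string has the form 6^{2n+3} C^{n+3} U^{2n}, where the shown terms are n = 3, 4, 5.
For the next term, n = 6, so the run lengths are 15, 9, 12.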